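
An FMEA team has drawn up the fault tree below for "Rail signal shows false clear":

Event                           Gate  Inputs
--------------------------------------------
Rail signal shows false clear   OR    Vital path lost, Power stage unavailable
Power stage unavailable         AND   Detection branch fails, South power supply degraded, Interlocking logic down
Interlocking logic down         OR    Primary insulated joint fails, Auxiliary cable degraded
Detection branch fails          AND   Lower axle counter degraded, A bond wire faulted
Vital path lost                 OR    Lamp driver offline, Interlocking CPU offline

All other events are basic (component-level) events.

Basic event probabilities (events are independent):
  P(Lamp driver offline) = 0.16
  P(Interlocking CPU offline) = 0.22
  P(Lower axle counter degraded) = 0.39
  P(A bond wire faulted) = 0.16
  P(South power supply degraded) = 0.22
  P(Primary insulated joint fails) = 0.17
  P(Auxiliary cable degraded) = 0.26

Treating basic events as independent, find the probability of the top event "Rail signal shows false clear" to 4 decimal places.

0.3483

P(Vital path lost) [OR] = 1 − (1−0.16) × (1−0.22) = 0.344800
P(Detection branch fails) [AND] = 0.39 × 0.16 = 0.062400
P(Interlocking logic down) [OR] = 1 − (1−0.17) × (1−0.26) = 0.385800
P(Power stage unavailable) [AND] = 0.062400 × 0.22 × 0.385800 = 0.005296
P(Rail signal shows false clear) [OR] = 1 − (1−0.344800) × (1−0.005296) = 0.348270
Rounded to 4 decimal places: P(Rail signal shows false clear) ≈ 0.3483.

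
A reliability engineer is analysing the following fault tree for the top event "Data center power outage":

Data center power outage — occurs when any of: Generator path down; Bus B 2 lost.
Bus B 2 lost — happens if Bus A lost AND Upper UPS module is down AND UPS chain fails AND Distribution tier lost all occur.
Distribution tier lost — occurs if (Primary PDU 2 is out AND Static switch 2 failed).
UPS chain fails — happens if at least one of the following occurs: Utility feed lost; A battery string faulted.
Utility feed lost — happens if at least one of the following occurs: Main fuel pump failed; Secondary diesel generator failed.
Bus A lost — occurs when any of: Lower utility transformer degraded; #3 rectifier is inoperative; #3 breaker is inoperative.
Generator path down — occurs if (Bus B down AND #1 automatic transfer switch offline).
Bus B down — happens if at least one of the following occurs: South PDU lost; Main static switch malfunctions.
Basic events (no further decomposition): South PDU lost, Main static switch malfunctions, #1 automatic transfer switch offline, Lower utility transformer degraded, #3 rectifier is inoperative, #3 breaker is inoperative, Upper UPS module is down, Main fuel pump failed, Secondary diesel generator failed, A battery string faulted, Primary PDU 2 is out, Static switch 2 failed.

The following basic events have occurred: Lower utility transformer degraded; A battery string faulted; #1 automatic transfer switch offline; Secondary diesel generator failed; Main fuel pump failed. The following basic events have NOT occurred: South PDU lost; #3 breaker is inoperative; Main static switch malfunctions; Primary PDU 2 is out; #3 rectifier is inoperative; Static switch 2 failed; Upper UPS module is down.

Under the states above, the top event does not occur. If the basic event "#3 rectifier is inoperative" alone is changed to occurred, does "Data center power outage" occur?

No

Counterfactual: set "#3 rectifier is inoperative" to occurred.
Bus B down [OR]: South PDU lost=not, Main static switch malfunctions=not → no input occurs → does not occur.
Generator path down [AND]: Bus B down=not, #1 automatic transfer switch offline=occurs → not all inputs occur → does not occur.
Bus A lost [OR]: Lower utility transformer degraded=occurs, #3 rectifier is inoperative=occurs, #3 breaker is inoperative=not → at least one input occurs → occurs.
Utility feed lost [OR]: Main fuel pump failed=occurs, Secondary diesel generator failed=occurs → at least one input occurs → occurs.
UPS chain fails [OR]: Utility feed lost=occurs, A battery string faulted=occurs → at least one input occurs → occurs.
Distribution tier lost [AND]: Primary PDU 2 is out=not, Static switch 2 failed=not → not all inputs occur → does not occur.
Bus B 2 lost [AND]: Bus A lost=occurs, Upper UPS module is down=not, UPS chain fails=occurs, Distribution tier lost=not → not all inputs occur → does not occur.
Data center power outage [OR]: Generator path down=not, Bus B 2 lost=not → no input occurs → does not occur.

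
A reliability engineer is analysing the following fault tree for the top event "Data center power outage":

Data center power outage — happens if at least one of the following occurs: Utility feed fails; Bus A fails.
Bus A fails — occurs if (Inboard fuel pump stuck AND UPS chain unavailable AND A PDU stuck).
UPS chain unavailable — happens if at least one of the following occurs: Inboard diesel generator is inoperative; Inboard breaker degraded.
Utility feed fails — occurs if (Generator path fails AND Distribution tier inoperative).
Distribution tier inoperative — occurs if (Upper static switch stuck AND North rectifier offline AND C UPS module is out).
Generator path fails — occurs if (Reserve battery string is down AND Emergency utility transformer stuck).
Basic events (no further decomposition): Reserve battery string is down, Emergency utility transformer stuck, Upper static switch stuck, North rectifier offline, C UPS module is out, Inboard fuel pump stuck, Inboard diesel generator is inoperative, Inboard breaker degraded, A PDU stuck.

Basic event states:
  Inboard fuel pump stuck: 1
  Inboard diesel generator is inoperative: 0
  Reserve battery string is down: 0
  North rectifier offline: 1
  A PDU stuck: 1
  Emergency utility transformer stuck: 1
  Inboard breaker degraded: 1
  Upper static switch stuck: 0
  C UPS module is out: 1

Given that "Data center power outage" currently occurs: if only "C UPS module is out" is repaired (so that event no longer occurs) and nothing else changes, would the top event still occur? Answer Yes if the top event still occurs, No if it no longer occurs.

Counterfactual: set "C UPS module is out" to not occurred.
Generator path fails [AND]: Reserve battery string is down=not, Emergency utility transformer stuck=occurs → not all inputs occur → does not occur.
Distribution tier inoperative [AND]: Upper static switch stuck=not, North rectifier offline=occurs, C UPS module is out=not → not all inputs occur → does not occur.
Utility feed fails [AND]: Generator path fails=not, Distribution tier inoperative=not → not all inputs occur → does not occur.
UPS chain unavailable [OR]: Inboard diesel generator is inoperative=not, Inboard breaker degraded=occurs → at least one input occurs → occurs.
Bus A fails [AND]: Inboard fuel pump stuck=occurs, UPS chain unavailable=occurs, A PDU stuck=occurs → all inputs occur → occurs.
Data center power outage [OR]: Utility feed fails=not, Bus A fails=occurs → at least one input occurs → occurs.

Yes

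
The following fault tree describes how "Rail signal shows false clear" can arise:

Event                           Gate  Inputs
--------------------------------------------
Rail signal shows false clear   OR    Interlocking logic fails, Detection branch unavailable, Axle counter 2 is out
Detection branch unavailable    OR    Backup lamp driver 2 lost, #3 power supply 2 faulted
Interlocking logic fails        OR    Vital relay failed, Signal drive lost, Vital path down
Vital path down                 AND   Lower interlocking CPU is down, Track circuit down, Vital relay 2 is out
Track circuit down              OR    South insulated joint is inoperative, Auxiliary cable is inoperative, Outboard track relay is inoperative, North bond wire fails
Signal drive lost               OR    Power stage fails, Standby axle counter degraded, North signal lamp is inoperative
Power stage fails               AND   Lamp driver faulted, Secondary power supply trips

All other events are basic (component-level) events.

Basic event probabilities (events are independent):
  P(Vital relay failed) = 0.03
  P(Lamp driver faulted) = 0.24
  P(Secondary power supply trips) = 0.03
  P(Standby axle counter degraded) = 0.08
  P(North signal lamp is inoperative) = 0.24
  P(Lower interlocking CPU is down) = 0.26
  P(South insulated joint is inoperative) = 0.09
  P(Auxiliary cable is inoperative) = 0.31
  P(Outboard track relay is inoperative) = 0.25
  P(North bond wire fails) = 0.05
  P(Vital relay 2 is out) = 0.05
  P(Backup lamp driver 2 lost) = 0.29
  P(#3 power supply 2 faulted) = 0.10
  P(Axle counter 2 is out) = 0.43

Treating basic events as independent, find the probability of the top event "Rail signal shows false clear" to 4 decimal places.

0.7565

P(Power stage fails) [AND] = 0.24 × 0.03 = 0.007200
P(Signal drive lost) [OR] = 1 − (1−0.007200) × (1−0.08) × (1−0.24) = 0.305834
P(Track circuit down) [OR] = 1 − (1−0.09) × (1−0.31) × (1−0.25) × (1−0.05) = 0.552621
P(Vital path down) [AND] = 0.26 × 0.552621 × 0.05 = 0.007184
P(Interlocking logic fails) [OR] = 1 − (1−0.03) × (1−0.305834) × (1−0.007184) = 0.331496
P(Detection branch unavailable) [OR] = 1 − (1−0.29) × (1−0.10) = 0.361000
P(Rail signal shows false clear) [OR] = 1 − (1−0.331496) × (1−0.361000) × (1−0.43) = 0.756511
Rounded to 4 decimal places: P(Rail signal shows false clear) ≈ 0.7565.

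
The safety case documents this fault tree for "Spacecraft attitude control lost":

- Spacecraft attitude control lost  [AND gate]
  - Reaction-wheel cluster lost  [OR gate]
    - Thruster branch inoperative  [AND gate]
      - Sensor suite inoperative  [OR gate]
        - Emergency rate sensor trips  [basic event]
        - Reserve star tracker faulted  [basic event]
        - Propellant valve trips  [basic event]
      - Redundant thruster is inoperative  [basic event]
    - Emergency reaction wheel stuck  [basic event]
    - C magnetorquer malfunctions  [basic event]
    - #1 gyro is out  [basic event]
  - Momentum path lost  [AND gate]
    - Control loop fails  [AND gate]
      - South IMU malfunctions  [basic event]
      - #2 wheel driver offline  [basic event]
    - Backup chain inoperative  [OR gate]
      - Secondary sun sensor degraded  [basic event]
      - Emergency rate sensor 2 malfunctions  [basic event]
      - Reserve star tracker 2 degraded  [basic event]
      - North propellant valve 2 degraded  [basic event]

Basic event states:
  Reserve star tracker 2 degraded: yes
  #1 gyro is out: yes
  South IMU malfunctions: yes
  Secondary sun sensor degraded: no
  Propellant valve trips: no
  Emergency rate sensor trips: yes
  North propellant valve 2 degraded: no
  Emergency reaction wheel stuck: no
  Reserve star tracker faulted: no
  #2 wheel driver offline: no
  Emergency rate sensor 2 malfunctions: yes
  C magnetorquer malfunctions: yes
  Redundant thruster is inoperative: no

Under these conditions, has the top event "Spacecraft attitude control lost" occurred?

No

Sensor suite inoperative [OR]: Emergency rate sensor trips=occurs, Reserve star tracker faulted=not, Propellant valve trips=not → at least one input occurs → occurs.
Thruster branch inoperative [AND]: Sensor suite inoperative=occurs, Redundant thruster is inoperative=not → not all inputs occur → does not occur.
Reaction-wheel cluster lost [OR]: Thruster branch inoperative=not, Emergency reaction wheel stuck=not, C magnetorquer malfunctions=occurs, #1 gyro is out=occurs → at least one input occurs → occurs.
Control loop fails [AND]: South IMU malfunctions=occurs, #2 wheel driver offline=not → not all inputs occur → does not occur.
Backup chain inoperative [OR]: Secondary sun sensor degraded=not, Emergency rate sensor 2 malfunctions=occurs, Reserve star tracker 2 degraded=occurs, North propellant valve 2 degraded=not → at least one input occurs → occurs.
Momentum path lost [AND]: Control loop fails=not, Backup chain inoperative=occurs → not all inputs occur → does not occur.
Spacecraft attitude control lost [AND]: Reaction-wheel cluster lost=occurs, Momentum path lost=not → not all inputs occur → does not occur.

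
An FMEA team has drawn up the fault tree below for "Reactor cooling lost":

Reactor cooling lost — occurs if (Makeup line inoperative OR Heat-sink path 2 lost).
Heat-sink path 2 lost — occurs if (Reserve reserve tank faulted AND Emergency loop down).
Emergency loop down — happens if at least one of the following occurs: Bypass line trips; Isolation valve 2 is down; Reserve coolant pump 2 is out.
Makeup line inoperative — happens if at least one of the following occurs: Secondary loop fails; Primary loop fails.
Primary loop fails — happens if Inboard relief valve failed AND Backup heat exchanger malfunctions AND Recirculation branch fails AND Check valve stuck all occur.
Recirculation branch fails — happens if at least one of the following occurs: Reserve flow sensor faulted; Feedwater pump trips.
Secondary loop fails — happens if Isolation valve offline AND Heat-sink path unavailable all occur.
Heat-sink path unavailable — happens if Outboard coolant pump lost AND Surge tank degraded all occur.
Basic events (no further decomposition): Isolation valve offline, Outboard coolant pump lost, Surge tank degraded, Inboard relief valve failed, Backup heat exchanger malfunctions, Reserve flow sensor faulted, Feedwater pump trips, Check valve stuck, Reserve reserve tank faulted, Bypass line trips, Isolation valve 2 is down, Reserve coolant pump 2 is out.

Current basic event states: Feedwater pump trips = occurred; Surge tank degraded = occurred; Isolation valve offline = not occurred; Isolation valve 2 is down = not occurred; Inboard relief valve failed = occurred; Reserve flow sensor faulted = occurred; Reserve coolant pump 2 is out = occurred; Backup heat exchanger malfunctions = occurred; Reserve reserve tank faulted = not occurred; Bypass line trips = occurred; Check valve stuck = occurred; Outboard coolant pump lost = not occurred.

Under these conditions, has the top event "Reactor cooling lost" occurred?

Heat-sink path unavailable [AND]: Outboard coolant pump lost=not, Surge tank degraded=occurs → not all inputs occur → does not occur.
Secondary loop fails [AND]: Isolation valve offline=not, Heat-sink path unavailable=not → not all inputs occur → does not occur.
Recirculation branch fails [OR]: Reserve flow sensor faulted=occurs, Feedwater pump trips=occurs → at least one input occurs → occurs.
Primary loop fails [AND]: Inboard relief valve failed=occurs, Backup heat exchanger malfunctions=occurs, Recirculation branch fails=occurs, Check valve stuck=occurs → all inputs occur → occurs.
Makeup line inoperative [OR]: Secondary loop fails=not, Primary loop fails=occurs → at least one input occurs → occurs.
Emergency loop down [OR]: Bypass line trips=occurs, Isolation valve 2 is down=not, Reserve coolant pump 2 is out=occurs → at least one input occurs → occurs.
Heat-sink path 2 lost [AND]: Reserve reserve tank faulted=not, Emergency loop down=occurs → not all inputs occur → does not occur.
Reactor cooling lost [OR]: Makeup line inoperative=occurs, Heat-sink path 2 lost=not → at least one input occurs → occurs.

Yes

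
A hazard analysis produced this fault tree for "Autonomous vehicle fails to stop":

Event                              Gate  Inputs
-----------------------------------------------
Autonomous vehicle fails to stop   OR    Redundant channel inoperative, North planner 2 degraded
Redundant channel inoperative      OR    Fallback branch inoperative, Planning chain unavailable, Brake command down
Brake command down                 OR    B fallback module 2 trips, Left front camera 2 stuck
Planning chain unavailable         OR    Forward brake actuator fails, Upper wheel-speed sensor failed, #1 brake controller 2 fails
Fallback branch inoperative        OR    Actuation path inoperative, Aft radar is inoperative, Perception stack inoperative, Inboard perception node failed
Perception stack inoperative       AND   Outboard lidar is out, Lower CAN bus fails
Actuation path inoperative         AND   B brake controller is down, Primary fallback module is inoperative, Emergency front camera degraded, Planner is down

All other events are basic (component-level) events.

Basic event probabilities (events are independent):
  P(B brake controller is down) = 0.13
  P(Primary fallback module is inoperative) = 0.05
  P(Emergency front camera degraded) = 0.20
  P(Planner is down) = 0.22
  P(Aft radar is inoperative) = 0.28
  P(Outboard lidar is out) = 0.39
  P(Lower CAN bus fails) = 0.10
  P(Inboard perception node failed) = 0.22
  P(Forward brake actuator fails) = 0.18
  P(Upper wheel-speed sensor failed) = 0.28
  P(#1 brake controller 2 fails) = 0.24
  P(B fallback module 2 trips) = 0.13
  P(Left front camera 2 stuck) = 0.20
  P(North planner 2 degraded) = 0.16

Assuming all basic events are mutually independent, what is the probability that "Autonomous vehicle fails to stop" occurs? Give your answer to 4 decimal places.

0.8585

P(Actuation path inoperative) [AND] = 0.13 × 0.05 × 0.20 × 0.22 = 0.000286
P(Perception stack inoperative) [AND] = 0.39 × 0.10 = 0.039000
P(Fallback branch inoperative) [OR] = 1 − (1−0.000286) × (1−0.28) × (1−0.039000) × (1−0.22) = 0.460457
P(Planning chain unavailable) [OR] = 1 − (1−0.18) × (1−0.28) × (1−0.24) = 0.551296
P(Brake command down) [OR] = 1 − (1−0.13) × (1−0.20) = 0.304000
P(Redundant channel inoperative) [OR] = 1 − (1−0.460457) × (1−0.551296) × (1−0.304000) = 0.831502
P(Autonomous vehicle fails to stop) [OR] = 1 − (1−0.831502) × (1−0.16) = 0.858462
Rounded to 4 decimal places: P(Autonomous vehicle fails to stop) ≈ 0.8585.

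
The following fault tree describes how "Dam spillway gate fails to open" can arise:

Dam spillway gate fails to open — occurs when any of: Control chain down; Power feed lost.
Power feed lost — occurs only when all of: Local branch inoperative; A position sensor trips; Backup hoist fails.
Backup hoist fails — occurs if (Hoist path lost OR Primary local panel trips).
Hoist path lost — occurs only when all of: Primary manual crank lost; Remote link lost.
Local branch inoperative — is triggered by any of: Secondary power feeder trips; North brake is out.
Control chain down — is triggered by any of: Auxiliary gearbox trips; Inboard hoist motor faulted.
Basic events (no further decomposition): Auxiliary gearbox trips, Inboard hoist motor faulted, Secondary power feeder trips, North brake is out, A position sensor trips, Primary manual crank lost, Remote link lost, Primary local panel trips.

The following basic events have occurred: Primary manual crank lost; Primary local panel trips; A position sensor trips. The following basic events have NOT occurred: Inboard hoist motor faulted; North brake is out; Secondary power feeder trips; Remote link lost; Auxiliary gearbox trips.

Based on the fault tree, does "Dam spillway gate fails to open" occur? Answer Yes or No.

No

Control chain down [OR]: Auxiliary gearbox trips=not, Inboard hoist motor faulted=not → no input occurs → does not occur.
Local branch inoperative [OR]: Secondary power feeder trips=not, North brake is out=not → no input occurs → does not occur.
Hoist path lost [AND]: Primary manual crank lost=occurs, Remote link lost=not → not all inputs occur → does not occur.
Backup hoist fails [OR]: Hoist path lost=not, Primary local panel trips=occurs → at least one input occurs → occurs.
Power feed lost [AND]: Local branch inoperative=not, A position sensor trips=occurs, Backup hoist fails=occurs → not all inputs occur → does not occur.
Dam spillway gate fails to open [OR]: Control chain down=not, Power feed lost=not → no input occurs → does not occur.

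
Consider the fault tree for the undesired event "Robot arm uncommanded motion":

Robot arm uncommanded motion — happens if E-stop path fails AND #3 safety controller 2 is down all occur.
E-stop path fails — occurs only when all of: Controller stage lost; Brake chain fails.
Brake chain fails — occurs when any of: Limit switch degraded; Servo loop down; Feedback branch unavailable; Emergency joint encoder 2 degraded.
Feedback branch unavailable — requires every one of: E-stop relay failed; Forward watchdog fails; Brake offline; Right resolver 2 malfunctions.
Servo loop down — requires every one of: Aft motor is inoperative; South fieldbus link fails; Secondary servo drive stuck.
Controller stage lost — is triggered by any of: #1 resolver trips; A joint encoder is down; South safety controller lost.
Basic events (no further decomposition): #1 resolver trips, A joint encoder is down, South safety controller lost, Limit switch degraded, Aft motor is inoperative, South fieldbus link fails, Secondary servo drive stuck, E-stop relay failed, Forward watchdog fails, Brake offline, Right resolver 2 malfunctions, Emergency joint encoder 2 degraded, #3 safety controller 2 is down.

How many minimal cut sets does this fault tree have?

Controller stage lost [OR]: union of children's cut sets → 3 cut set(s).
Servo loop down [AND]: one cut set from each child combined → 1 × 1 × 1 = 1 cut set(s).
Feedback branch unavailable [AND]: one cut set from each child combined → 1 × 1 × 1 × 1 = 1 cut set(s).
Brake chain fails [OR]: union of children's cut sets → 4 cut set(s).
E-stop path fails [AND]: one cut set from each child combined → 3 × 4 = 12 cut set(s).
Robot arm uncommanded motion [AND]: one cut set from each child combined → 12 × 1 = 12 cut set(s).

12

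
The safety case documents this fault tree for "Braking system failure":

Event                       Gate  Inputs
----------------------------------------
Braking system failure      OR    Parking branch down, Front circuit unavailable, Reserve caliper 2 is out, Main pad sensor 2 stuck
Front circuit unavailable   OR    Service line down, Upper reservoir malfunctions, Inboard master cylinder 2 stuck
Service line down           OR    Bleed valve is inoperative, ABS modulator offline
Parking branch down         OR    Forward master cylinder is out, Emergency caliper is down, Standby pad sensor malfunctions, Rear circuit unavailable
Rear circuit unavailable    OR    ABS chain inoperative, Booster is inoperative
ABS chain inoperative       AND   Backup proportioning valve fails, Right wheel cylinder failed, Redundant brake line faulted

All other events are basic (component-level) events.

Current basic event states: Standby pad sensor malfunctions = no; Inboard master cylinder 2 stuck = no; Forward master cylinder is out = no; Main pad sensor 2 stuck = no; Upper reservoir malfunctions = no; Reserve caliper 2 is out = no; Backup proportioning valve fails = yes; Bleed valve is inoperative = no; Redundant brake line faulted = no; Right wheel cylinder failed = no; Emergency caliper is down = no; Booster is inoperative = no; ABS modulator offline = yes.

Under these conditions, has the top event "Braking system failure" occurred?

Yes

ABS chain inoperative [AND]: Backup proportioning valve fails=occurs, Right wheel cylinder failed=not, Redundant brake line faulted=not → not all inputs occur → does not occur.
Rear circuit unavailable [OR]: ABS chain inoperative=not, Booster is inoperative=not → no input occurs → does not occur.
Parking branch down [OR]: Forward master cylinder is out=not, Emergency caliper is down=not, Standby pad sensor malfunctions=not, Rear circuit unavailable=not → no input occurs → does not occur.
Service line down [OR]: Bleed valve is inoperative=not, ABS modulator offline=occurs → at least one input occurs → occurs.
Front circuit unavailable [OR]: Service line down=occurs, Upper reservoir malfunctions=not, Inboard master cylinder 2 stuck=not → at least one input occurs → occurs.
Braking system failure [OR]: Parking branch down=not, Front circuit unavailable=occurs, Reserve caliper 2 is out=not, Main pad sensor 2 stuck=not → at least one input occurs → occurs.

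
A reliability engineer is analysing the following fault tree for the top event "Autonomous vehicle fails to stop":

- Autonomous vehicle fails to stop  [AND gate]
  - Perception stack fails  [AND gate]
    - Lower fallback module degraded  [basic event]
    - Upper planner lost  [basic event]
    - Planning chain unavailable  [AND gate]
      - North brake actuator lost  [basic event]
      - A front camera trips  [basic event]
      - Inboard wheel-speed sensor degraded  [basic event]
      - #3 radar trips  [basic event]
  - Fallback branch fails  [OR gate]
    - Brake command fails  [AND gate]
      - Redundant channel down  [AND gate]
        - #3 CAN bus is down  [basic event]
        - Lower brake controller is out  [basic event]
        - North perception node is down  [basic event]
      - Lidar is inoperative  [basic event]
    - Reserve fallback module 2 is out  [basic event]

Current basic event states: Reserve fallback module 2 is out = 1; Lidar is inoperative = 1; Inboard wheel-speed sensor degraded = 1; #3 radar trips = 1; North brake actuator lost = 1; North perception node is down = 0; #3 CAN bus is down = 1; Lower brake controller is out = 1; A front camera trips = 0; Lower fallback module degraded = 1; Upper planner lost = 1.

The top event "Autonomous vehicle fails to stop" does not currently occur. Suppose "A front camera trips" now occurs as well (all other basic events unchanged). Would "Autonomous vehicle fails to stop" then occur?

Counterfactual: set "A front camera trips" to occurred.
Planning chain unavailable [AND]: North brake actuator lost=occurs, A front camera trips=occurs, Inboard wheel-speed sensor degraded=occurs, #3 radar trips=occurs → all inputs occur → occurs.
Perception stack fails [AND]: Lower fallback module degraded=occurs, Upper planner lost=occurs, Planning chain unavailable=occurs → all inputs occur → occurs.
Redundant channel down [AND]: #3 CAN bus is down=occurs, Lower brake controller is out=occurs, North perception node is down=not → not all inputs occur → does not occur.
Brake command fails [AND]: Redundant channel down=not, Lidar is inoperative=occurs → not all inputs occur → does not occur.
Fallback branch fails [OR]: Brake command fails=not, Reserve fallback module 2 is out=occurs → at least one input occurs → occurs.
Autonomous vehicle fails to stop [AND]: Perception stack fails=occurs, Fallback branch fails=occurs → all inputs occur → occurs.

Yes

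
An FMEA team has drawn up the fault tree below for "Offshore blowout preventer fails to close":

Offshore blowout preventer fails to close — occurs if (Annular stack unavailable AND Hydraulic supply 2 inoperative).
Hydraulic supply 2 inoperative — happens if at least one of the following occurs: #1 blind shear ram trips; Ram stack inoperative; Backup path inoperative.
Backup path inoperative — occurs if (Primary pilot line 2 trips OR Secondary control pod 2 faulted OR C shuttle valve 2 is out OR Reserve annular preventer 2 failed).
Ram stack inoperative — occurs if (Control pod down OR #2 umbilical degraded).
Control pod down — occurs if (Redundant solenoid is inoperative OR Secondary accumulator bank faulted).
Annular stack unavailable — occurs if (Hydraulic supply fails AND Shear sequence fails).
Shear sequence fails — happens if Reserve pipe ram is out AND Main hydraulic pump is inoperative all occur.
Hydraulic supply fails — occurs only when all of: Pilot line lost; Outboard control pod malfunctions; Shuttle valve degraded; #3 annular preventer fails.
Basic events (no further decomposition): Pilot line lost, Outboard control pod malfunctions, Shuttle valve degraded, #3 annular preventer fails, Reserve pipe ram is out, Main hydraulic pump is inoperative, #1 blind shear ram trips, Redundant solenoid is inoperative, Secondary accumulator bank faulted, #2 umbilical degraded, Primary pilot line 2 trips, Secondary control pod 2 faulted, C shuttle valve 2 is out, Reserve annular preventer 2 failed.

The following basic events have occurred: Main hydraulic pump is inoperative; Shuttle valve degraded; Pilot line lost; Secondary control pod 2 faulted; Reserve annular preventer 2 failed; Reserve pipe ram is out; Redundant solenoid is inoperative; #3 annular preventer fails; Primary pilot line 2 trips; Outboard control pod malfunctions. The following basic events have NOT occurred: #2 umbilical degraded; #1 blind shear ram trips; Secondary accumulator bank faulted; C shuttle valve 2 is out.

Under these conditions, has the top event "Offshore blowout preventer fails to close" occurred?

Yes

Hydraulic supply fails [AND]: Pilot line lost=occurs, Outboard control pod malfunctions=occurs, Shuttle valve degraded=occurs, #3 annular preventer fails=occurs → all inputs occur → occurs.
Shear sequence fails [AND]: Reserve pipe ram is out=occurs, Main hydraulic pump is inoperative=occurs → all inputs occur → occurs.
Annular stack unavailable [AND]: Hydraulic supply fails=occurs, Shear sequence fails=occurs → all inputs occur → occurs.
Control pod down [OR]: Redundant solenoid is inoperative=occurs, Secondary accumulator bank faulted=not → at least one input occurs → occurs.
Ram stack inoperative [OR]: Control pod down=occurs, #2 umbilical degraded=not → at least one input occurs → occurs.
Backup path inoperative [OR]: Primary pilot line 2 trips=occurs, Secondary control pod 2 faulted=occurs, C shuttle valve 2 is out=not, Reserve annular preventer 2 failed=occurs → at least one input occurs → occurs.
Hydraulic supply 2 inoperative [OR]: #1 blind shear ram trips=not, Ram stack inoperative=occurs, Backup path inoperative=occurs → at least one input occurs → occurs.
Offshore blowout preventer fails to close [AND]: Annular stack unavailable=occurs, Hydraulic supply 2 inoperative=occurs → all inputs occur → occurs.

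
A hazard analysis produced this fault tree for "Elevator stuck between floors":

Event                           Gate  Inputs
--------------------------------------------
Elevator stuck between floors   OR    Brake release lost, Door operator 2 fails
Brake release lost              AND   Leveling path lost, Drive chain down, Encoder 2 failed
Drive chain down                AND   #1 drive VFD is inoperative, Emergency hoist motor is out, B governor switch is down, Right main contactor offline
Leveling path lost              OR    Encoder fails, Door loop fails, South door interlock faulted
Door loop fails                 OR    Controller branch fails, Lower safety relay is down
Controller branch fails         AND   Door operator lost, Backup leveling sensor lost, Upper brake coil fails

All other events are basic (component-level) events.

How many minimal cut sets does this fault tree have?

5

Controller branch fails [AND]: one cut set from each child combined → 1 × 1 × 1 = 1 cut set(s).
Door loop fails [OR]: union of children's cut sets → 2 cut set(s).
Leveling path lost [OR]: union of children's cut sets → 4 cut set(s).
Drive chain down [AND]: one cut set from each child combined → 1 × 1 × 1 × 1 = 1 cut set(s).
Brake release lost [AND]: one cut set from each child combined → 4 × 1 × 1 = 4 cut set(s).
Elevator stuck between floors [OR]: union of children's cut sets → 5 cut set(s).
Minimal cut sets: {#1 drive VFD is inoperative, B governor switch is down, Emergency hoist motor is out, Encoder 2 failed, Encoder fails, Right main contactor offline}; {#1 drive VFD is inoperative, B governor switch is down, Backup leveling sensor lost, Door operator lost, Emergency hoist motor is out, Encoder 2 failed, Right main contactor offline, Upper brake coil fails}; {#1 drive VFD is inoperative, B governor switch is down, Emergency hoist motor is out, Encoder 2 failed, Lower safety relay is down, Right main contactor offline}; {#1 drive VFD is inoperative, B governor switch is down, Emergency hoist motor is out, Encoder 2 failed, Right main contactor offline, South door interlock faulted}; {Door operator 2 fails}.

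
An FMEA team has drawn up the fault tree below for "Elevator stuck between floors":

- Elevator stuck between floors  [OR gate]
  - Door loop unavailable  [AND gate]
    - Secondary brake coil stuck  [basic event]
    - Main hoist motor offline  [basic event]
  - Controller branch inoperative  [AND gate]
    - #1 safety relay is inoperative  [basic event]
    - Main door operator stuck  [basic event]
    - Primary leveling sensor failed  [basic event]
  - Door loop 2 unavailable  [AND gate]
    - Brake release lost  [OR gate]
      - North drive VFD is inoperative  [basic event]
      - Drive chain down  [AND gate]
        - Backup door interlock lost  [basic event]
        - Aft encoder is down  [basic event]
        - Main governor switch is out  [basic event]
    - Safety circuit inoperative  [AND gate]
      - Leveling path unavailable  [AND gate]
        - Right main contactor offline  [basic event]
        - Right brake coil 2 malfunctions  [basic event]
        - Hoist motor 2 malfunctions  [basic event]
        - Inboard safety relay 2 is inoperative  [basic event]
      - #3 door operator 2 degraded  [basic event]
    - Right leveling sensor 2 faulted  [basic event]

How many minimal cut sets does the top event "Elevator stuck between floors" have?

4

Door loop unavailable [AND]: one cut set from each child combined → 1 × 1 = 1 cut set(s).
Controller branch inoperative [AND]: one cut set from each child combined → 1 × 1 × 1 = 1 cut set(s).
Drive chain down [AND]: one cut set from each child combined → 1 × 1 × 1 = 1 cut set(s).
Brake release lost [OR]: union of children's cut sets → 2 cut set(s).
Leveling path unavailable [AND]: one cut set from each child combined → 1 × 1 × 1 × 1 = 1 cut set(s).
Safety circuit inoperative [AND]: one cut set from each child combined → 1 × 1 = 1 cut set(s).
Door loop 2 unavailable [AND]: one cut set from each child combined → 2 × 1 × 1 = 2 cut set(s).
Elevator stuck between floors [OR]: union of children's cut sets → 4 cut set(s).
Minimal cut sets: {Main hoist motor offline, Secondary brake coil stuck}; {#1 safety relay is inoperative, Main door operator stuck, Primary leveling sensor failed}; {#3 door operator 2 degraded, Hoist motor 2 malfunctions, Inboard safety relay 2 is inoperative, North drive VFD is inoperative, Right brake coil 2 malfunctions, Right leveling sensor 2 faulted, Right main contactor offline}; {#3 door operator 2 degraded, Aft encoder is down, Backup door interlock lost, Hoist motor 2 malfunctions, Inboard safety relay 2 is inoperative, Main governor switch is out, Right brake coil 2 malfunctions, Right leveling sensor 2 faulted, Right main contactor offline}.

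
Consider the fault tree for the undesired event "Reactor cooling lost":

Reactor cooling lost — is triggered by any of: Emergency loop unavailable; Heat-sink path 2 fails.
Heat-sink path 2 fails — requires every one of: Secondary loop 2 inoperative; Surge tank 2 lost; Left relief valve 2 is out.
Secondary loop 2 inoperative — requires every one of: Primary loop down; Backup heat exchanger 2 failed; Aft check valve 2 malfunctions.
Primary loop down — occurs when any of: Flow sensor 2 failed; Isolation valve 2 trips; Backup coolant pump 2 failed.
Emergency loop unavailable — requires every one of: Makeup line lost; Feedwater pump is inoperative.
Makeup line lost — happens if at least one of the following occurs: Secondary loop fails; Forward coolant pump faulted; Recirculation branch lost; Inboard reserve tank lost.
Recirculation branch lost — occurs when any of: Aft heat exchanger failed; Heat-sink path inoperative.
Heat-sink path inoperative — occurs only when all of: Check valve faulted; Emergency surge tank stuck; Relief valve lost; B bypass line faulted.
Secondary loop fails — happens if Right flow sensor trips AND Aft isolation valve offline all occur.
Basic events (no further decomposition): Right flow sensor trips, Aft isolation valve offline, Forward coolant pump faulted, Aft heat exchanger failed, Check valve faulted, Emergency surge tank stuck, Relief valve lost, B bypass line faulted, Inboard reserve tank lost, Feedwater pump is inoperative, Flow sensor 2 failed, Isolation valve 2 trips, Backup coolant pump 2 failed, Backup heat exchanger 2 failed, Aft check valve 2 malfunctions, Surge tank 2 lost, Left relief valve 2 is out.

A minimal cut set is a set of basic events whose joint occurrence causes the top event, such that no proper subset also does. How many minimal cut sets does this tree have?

Secondary loop fails [AND]: one cut set from each child combined → 1 × 1 = 1 cut set(s).
Heat-sink path inoperative [AND]: one cut set from each child combined → 1 × 1 × 1 × 1 = 1 cut set(s).
Recirculation branch lost [OR]: union of children's cut sets → 2 cut set(s).
Makeup line lost [OR]: union of children's cut sets → 5 cut set(s).
Emergency loop unavailable [AND]: one cut set from each child combined → 5 × 1 = 5 cut set(s).
Primary loop down [OR]: union of children's cut sets → 3 cut set(s).
Secondary loop 2 inoperative [AND]: one cut set from each child combined → 3 × 1 × 1 = 3 cut set(s).
Heat-sink path 2 fails [AND]: one cut set from each child combined → 3 × 1 × 1 = 3 cut set(s).
Reactor cooling lost [OR]: union of children's cut sets → 8 cut set(s).
Minimal cut sets: {Aft isolation valve offline, Feedwater pump is inoperative, Right flow sensor trips}; {Feedwater pump is inoperative, Forward coolant pump faulted}; {Aft heat exchanger failed, Feedwater pump is inoperative}; {B bypass line faulted, Check valve faulted, Emergency surge tank stuck, Feedwater pump is inoperative, Relief valve lost}; {Feedwater pump is inoperative, Inboard reserve tank lost}; {Aft check valve 2 malfunctions, Backup heat exchanger 2 failed, Flow sensor 2 failed, Left relief valve 2 is out, Surge tank 2 lost}; {Aft check valve 2 malfunctions, Backup heat exchanger 2 failed, Isolation valve 2 trips, Left relief valve 2 is out, Surge tank 2 lost}; {Aft check valve 2 malfunctions, Backup coolant pump 2 failed, Backup heat exchanger 2 failed, Left relief valve 2 is out, Surge tank 2 lost}.

8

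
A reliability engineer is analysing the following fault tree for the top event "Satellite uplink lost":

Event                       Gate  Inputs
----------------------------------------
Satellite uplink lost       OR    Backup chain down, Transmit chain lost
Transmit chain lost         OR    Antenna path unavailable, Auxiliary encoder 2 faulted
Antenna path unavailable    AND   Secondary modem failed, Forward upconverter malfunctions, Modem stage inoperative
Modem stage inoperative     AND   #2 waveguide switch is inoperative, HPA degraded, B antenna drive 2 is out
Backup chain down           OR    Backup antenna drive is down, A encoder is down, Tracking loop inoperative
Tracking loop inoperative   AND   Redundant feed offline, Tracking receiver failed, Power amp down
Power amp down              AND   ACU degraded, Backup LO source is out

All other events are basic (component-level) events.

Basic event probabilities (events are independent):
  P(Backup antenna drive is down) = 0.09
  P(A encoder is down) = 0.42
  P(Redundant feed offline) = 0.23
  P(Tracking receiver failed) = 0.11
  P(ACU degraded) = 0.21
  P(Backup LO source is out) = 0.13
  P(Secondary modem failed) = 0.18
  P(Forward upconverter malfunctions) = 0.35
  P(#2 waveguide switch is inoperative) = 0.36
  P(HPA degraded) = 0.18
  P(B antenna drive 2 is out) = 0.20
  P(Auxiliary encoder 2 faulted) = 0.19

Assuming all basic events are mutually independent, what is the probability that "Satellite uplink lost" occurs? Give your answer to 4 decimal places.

P(Power amp down) [AND] = 0.21 × 0.13 = 0.027300
P(Tracking loop inoperative) [AND] = 0.23 × 0.11 × 0.027300 = 0.000691
P(Backup chain down) [OR] = 1 − (1−0.09) × (1−0.42) × (1−0.000691) = 0.472565
P(Modem stage inoperative) [AND] = 0.36 × 0.18 × 0.20 = 0.012960
P(Antenna path unavailable) [AND] = 0.18 × 0.35 × 0.012960 = 0.000816
P(Transmit chain lost) [OR] = 1 − (1−0.000816) × (1−0.19) = 0.190661
P(Satellite uplink lost) [OR] = 1 − (1−0.472565) × (1−0.190661) = 0.573126
Rounded to 4 decimal places: P(Satellite uplink lost) ≈ 0.5731.

0.5731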